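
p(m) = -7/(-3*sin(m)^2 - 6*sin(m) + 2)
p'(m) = -7*(6*sin(m)*cos(m) + 6*cos(m))/(-3*sin(m)^2 - 6*sin(m) + 2)^2 = -42*(sin(m) + 1)*cos(m)/(3*sin(m)^2 + 6*sin(m) - 2)^2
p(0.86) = 1.64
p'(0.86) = -2.64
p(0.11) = -5.36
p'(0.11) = -27.20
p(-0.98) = -1.42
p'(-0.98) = -0.16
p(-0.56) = -1.61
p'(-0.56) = -0.89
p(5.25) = -1.42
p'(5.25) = -0.12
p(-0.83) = -1.46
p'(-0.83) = -0.32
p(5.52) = -1.48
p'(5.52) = -0.42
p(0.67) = 2.43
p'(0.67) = -6.42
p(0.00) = -3.50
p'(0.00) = -10.50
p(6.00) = -2.03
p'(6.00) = -2.45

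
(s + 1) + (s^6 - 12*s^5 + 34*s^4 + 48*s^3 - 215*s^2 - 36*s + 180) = s^6 - 12*s^5 + 34*s^4 + 48*s^3 - 215*s^2 - 35*s + 181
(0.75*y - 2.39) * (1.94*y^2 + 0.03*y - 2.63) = 1.455*y^3 - 4.6141*y^2 - 2.0442*y + 6.2857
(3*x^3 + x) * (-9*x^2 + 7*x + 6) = -27*x^5 + 21*x^4 + 9*x^3 + 7*x^2 + 6*x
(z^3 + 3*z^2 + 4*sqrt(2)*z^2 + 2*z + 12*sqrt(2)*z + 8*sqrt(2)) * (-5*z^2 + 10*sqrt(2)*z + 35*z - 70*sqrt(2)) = -5*z^5 - 10*sqrt(2)*z^4 + 20*z^4 + 40*sqrt(2)*z^3 + 175*z^3 - 250*z^2 + 190*sqrt(2)*z^2 - 1520*z + 140*sqrt(2)*z - 1120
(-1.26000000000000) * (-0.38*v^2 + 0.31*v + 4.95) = 0.4788*v^2 - 0.3906*v - 6.237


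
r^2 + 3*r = r*(r + 3)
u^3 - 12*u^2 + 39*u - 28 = (u - 7)*(u - 4)*(u - 1)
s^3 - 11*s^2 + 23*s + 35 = (s - 7)*(s - 5)*(s + 1)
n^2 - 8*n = n*(n - 8)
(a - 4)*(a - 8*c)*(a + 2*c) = a^3 - 6*a^2*c - 4*a^2 - 16*a*c^2 + 24*a*c + 64*c^2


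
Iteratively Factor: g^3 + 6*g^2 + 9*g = (g)*(g^2 + 6*g + 9) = g*(g + 3)*(g + 3)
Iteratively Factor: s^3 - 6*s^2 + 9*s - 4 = (s - 1)*(s^2 - 5*s + 4) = (s - 1)^2*(s - 4)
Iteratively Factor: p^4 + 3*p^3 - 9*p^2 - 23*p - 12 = (p + 1)*(p^3 + 2*p^2 - 11*p - 12) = (p + 1)^2*(p^2 + p - 12) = (p + 1)^2*(p + 4)*(p - 3)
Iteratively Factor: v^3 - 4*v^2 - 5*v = (v)*(v^2 - 4*v - 5) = v*(v + 1)*(v - 5)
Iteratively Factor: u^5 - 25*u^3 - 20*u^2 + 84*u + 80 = (u - 5)*(u^4 + 5*u^3 - 20*u - 16) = (u - 5)*(u + 1)*(u^3 + 4*u^2 - 4*u - 16) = (u - 5)*(u + 1)*(u + 2)*(u^2 + 2*u - 8) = (u - 5)*(u - 2)*(u + 1)*(u + 2)*(u + 4)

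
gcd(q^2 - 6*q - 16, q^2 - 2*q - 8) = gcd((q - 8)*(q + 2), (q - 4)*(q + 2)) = q + 2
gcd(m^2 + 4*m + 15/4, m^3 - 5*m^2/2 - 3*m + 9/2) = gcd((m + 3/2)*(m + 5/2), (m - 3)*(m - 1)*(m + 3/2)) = m + 3/2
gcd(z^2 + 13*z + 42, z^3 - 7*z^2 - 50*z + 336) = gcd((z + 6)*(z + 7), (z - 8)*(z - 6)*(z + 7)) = z + 7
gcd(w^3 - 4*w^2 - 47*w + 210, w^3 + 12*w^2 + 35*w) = w + 7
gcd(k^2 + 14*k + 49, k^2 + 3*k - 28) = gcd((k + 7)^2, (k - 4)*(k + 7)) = k + 7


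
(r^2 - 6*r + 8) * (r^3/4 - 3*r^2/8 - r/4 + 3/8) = r^5/4 - 15*r^4/8 + 4*r^3 - 9*r^2/8 - 17*r/4 + 3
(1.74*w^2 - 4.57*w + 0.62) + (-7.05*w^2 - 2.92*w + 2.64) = -5.31*w^2 - 7.49*w + 3.26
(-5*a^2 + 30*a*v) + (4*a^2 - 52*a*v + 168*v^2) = -a^2 - 22*a*v + 168*v^2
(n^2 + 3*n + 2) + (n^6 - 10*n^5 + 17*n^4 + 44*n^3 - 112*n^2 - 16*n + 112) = n^6 - 10*n^5 + 17*n^4 + 44*n^3 - 111*n^2 - 13*n + 114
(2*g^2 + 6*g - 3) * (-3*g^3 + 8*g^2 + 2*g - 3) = -6*g^5 - 2*g^4 + 61*g^3 - 18*g^2 - 24*g + 9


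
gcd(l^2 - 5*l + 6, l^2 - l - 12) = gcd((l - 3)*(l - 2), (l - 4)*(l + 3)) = 1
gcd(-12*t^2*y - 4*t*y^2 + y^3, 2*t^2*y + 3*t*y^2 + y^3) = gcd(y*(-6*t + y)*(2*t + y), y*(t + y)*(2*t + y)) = 2*t*y + y^2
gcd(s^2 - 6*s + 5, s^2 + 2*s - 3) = s - 1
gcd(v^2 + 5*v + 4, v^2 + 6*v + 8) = v + 4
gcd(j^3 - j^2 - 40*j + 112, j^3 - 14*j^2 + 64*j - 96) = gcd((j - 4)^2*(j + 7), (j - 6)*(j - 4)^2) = j^2 - 8*j + 16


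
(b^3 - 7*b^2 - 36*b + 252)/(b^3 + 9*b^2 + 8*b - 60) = (b^2 - 13*b + 42)/(b^2 + 3*b - 10)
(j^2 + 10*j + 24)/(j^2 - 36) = (j + 4)/(j - 6)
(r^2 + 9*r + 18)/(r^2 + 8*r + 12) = (r + 3)/(r + 2)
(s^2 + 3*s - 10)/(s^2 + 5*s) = (s - 2)/s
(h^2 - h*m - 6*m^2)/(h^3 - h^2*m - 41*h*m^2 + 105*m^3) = (h + 2*m)/(h^2 + 2*h*m - 35*m^2)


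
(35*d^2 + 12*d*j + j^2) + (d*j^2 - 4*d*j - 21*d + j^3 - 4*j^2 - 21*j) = 35*d^2 + d*j^2 + 8*d*j - 21*d + j^3 - 3*j^2 - 21*j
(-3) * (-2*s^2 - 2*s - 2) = 6*s^2 + 6*s + 6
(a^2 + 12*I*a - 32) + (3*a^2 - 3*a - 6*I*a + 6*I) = 4*a^2 - 3*a + 6*I*a - 32 + 6*I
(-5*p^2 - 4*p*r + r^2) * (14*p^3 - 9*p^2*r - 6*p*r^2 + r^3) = -70*p^5 - 11*p^4*r + 80*p^3*r^2 + 10*p^2*r^3 - 10*p*r^4 + r^5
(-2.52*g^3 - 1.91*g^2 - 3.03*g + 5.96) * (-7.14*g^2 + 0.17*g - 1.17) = 17.9928*g^5 + 13.209*g^4 + 24.2579*g^3 - 40.8348*g^2 + 4.5583*g - 6.9732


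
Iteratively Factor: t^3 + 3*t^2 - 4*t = (t + 4)*(t^2 - t) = (t - 1)*(t + 4)*(t)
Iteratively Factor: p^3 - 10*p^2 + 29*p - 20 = (p - 4)*(p^2 - 6*p + 5) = (p - 4)*(p - 1)*(p - 5)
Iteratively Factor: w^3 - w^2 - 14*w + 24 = (w - 2)*(w^2 + w - 12) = (w - 2)*(w + 4)*(w - 3)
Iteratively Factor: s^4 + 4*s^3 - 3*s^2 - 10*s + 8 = (s - 1)*(s^3 + 5*s^2 + 2*s - 8) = (s - 1)*(s + 2)*(s^2 + 3*s - 4) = (s - 1)*(s + 2)*(s + 4)*(s - 1)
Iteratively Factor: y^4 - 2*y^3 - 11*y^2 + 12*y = (y + 3)*(y^3 - 5*y^2 + 4*y) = y*(y + 3)*(y^2 - 5*y + 4) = y*(y - 4)*(y + 3)*(y - 1)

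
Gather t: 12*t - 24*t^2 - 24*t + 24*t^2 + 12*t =0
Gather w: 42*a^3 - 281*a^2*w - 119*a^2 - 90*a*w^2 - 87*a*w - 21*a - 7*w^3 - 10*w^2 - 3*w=42*a^3 - 119*a^2 - 21*a - 7*w^3 + w^2*(-90*a - 10) + w*(-281*a^2 - 87*a - 3)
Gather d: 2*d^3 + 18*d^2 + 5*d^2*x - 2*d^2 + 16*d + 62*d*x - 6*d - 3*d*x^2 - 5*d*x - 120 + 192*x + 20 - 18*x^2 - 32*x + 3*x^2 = 2*d^3 + d^2*(5*x + 16) + d*(-3*x^2 + 57*x + 10) - 15*x^2 + 160*x - 100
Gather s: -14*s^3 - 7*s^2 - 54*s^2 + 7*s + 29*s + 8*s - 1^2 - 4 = -14*s^3 - 61*s^2 + 44*s - 5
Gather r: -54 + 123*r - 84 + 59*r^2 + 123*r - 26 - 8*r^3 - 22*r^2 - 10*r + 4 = -8*r^3 + 37*r^2 + 236*r - 160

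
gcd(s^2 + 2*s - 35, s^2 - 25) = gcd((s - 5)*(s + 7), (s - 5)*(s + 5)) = s - 5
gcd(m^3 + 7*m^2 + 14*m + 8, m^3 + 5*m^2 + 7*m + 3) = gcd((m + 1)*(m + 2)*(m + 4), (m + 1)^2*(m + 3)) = m + 1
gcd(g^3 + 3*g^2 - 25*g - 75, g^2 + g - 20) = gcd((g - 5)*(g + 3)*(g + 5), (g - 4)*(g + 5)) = g + 5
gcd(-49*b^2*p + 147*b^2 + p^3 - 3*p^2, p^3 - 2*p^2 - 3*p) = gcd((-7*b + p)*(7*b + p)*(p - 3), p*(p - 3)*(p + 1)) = p - 3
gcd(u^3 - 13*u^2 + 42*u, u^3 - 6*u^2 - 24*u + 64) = 1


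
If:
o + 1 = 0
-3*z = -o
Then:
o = -1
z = -1/3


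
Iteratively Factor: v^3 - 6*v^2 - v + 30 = (v - 5)*(v^2 - v - 6) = (v - 5)*(v - 3)*(v + 2)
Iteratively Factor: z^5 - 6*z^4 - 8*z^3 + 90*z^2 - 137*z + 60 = (z - 1)*(z^4 - 5*z^3 - 13*z^2 + 77*z - 60) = (z - 1)*(z + 4)*(z^3 - 9*z^2 + 23*z - 15) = (z - 3)*(z - 1)*(z + 4)*(z^2 - 6*z + 5) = (z - 5)*(z - 3)*(z - 1)*(z + 4)*(z - 1)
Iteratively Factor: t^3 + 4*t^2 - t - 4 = (t - 1)*(t^2 + 5*t + 4) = (t - 1)*(t + 1)*(t + 4)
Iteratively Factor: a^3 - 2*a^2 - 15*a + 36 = (a - 3)*(a^2 + a - 12) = (a - 3)^2*(a + 4)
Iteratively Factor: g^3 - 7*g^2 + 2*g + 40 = (g + 2)*(g^2 - 9*g + 20) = (g - 4)*(g + 2)*(g - 5)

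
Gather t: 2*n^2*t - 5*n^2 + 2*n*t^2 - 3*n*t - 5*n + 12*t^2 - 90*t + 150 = -5*n^2 - 5*n + t^2*(2*n + 12) + t*(2*n^2 - 3*n - 90) + 150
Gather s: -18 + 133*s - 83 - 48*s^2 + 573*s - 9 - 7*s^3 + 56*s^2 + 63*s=-7*s^3 + 8*s^2 + 769*s - 110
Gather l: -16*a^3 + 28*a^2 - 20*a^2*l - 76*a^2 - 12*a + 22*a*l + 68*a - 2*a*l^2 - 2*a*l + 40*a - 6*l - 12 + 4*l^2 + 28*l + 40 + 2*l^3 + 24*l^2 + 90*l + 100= -16*a^3 - 48*a^2 + 96*a + 2*l^3 + l^2*(28 - 2*a) + l*(-20*a^2 + 20*a + 112) + 128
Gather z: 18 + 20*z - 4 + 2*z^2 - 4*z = 2*z^2 + 16*z + 14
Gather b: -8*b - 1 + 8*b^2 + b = 8*b^2 - 7*b - 1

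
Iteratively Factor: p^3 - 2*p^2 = (p)*(p^2 - 2*p) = p*(p - 2)*(p)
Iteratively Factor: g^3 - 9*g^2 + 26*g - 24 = (g - 3)*(g^2 - 6*g + 8) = (g - 4)*(g - 3)*(g - 2)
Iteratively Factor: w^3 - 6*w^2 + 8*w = (w)*(w^2 - 6*w + 8) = w*(w - 2)*(w - 4)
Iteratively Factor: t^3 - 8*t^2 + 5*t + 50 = (t + 2)*(t^2 - 10*t + 25) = (t - 5)*(t + 2)*(t - 5)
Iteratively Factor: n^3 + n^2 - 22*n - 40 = (n + 4)*(n^2 - 3*n - 10) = (n - 5)*(n + 4)*(n + 2)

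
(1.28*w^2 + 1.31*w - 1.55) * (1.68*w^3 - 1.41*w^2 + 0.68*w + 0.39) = 2.1504*w^5 + 0.396*w^4 - 3.5807*w^3 + 3.5755*w^2 - 0.5431*w - 0.6045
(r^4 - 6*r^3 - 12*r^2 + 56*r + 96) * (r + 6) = r^5 - 48*r^3 - 16*r^2 + 432*r + 576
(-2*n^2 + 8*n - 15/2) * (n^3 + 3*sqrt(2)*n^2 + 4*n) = -2*n^5 - 6*sqrt(2)*n^4 + 8*n^4 - 31*n^3/2 + 24*sqrt(2)*n^3 - 45*sqrt(2)*n^2/2 + 32*n^2 - 30*n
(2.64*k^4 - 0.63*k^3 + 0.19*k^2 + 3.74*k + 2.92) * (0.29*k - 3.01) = 0.7656*k^5 - 8.1291*k^4 + 1.9514*k^3 + 0.5127*k^2 - 10.4106*k - 8.7892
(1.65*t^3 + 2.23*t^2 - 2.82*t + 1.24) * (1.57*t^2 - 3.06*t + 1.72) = 2.5905*t^5 - 1.5479*t^4 - 8.4132*t^3 + 14.4116*t^2 - 8.6448*t + 2.1328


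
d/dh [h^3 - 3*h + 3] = 3*h^2 - 3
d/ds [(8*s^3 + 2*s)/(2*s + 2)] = (8*s^3 + 12*s^2 + 1)/(s^2 + 2*s + 1)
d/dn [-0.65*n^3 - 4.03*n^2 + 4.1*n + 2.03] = -1.95*n^2 - 8.06*n + 4.1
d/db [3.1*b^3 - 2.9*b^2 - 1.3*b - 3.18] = 9.3*b^2 - 5.8*b - 1.3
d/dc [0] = 0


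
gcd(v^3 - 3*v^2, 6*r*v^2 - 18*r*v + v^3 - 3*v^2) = v^2 - 3*v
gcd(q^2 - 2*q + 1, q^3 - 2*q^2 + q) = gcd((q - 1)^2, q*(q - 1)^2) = q^2 - 2*q + 1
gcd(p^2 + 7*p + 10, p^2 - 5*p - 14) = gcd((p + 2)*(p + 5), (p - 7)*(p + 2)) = p + 2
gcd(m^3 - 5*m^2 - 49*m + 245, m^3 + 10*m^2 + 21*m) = m + 7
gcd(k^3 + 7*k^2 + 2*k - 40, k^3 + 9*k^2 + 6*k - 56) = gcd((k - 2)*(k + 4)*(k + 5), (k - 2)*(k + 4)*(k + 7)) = k^2 + 2*k - 8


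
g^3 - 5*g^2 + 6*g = g*(g - 3)*(g - 2)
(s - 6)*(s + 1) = s^2 - 5*s - 6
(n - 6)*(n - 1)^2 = n^3 - 8*n^2 + 13*n - 6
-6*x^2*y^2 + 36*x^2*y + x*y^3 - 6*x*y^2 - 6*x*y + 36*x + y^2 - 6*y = (-6*x + y)*(y - 6)*(x*y + 1)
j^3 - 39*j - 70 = (j - 7)*(j + 2)*(j + 5)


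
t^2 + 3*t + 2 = (t + 1)*(t + 2)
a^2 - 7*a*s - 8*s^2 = (a - 8*s)*(a + s)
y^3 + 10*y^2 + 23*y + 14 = (y + 1)*(y + 2)*(y + 7)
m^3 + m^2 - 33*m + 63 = (m - 3)^2*(m + 7)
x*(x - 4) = x^2 - 4*x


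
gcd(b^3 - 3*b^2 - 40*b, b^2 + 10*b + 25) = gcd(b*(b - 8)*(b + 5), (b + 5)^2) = b + 5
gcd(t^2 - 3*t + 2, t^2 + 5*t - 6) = t - 1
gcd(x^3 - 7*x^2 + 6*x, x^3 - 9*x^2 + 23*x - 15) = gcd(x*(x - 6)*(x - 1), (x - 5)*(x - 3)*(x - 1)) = x - 1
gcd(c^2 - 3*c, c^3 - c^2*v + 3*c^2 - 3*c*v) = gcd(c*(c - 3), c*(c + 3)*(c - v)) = c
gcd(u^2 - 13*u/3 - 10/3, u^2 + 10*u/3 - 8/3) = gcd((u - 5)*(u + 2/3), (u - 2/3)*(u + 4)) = 1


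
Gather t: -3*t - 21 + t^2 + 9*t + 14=t^2 + 6*t - 7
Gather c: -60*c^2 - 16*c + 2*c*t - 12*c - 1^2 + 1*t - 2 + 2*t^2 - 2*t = -60*c^2 + c*(2*t - 28) + 2*t^2 - t - 3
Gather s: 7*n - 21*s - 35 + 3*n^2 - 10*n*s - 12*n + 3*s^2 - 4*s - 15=3*n^2 - 5*n + 3*s^2 + s*(-10*n - 25) - 50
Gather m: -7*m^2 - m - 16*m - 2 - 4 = -7*m^2 - 17*m - 6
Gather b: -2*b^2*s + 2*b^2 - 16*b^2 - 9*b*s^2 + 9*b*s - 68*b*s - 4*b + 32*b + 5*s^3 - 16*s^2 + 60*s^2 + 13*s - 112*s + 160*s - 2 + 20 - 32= b^2*(-2*s - 14) + b*(-9*s^2 - 59*s + 28) + 5*s^3 + 44*s^2 + 61*s - 14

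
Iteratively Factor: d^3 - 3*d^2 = (d - 3)*(d^2) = d*(d - 3)*(d)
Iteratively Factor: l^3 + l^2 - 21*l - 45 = (l + 3)*(l^2 - 2*l - 15) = (l + 3)^2*(l - 5)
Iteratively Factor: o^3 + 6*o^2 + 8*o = (o + 4)*(o^2 + 2*o) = (o + 2)*(o + 4)*(o)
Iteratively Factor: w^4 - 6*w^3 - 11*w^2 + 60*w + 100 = (w + 2)*(w^3 - 8*w^2 + 5*w + 50) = (w - 5)*(w + 2)*(w^2 - 3*w - 10) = (w - 5)*(w + 2)^2*(w - 5)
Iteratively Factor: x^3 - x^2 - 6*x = (x + 2)*(x^2 - 3*x) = (x - 3)*(x + 2)*(x)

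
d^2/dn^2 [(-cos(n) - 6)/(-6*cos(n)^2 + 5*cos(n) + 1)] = (-81*(1 - cos(2*n))^2*cos(n) - 447*(1 - cos(2*n))^2/2 - 565*cos(n) - 781*cos(2*n)/2 + 72*cos(3*n) + 18*cos(5*n) + 1731/2)/((cos(n) - 1)^3*(6*cos(n) + 1)^3)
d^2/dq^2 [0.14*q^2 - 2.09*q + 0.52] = 0.280000000000000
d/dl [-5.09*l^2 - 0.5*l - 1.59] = -10.18*l - 0.5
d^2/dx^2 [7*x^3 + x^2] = 42*x + 2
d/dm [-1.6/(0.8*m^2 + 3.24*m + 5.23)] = (2.56*m + 5.184)/(0.8*m^2 + 3.24*m + 5.23)^2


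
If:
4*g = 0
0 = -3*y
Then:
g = 0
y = 0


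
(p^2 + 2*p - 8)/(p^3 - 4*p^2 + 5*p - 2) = (p + 4)/(p^2 - 2*p + 1)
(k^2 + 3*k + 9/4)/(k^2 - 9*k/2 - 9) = (k + 3/2)/(k - 6)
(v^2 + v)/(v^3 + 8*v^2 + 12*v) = (v + 1)/(v^2 + 8*v + 12)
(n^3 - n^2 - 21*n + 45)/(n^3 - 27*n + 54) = (n + 5)/(n + 6)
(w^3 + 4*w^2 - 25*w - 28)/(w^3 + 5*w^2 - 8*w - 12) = (w^2 + 3*w - 28)/(w^2 + 4*w - 12)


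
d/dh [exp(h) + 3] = exp(h)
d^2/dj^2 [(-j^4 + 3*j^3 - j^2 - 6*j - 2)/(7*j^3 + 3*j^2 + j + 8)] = 4*(-57*j^6 - 393*j^5 - 1014*j^4 - 43*j^3 + 840*j^2 + 663*j + 15)/(343*j^9 + 441*j^8 + 336*j^7 + 1329*j^6 + 1056*j^5 + 561*j^4 + 1489*j^3 + 600*j^2 + 192*j + 512)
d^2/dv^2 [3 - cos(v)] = cos(v)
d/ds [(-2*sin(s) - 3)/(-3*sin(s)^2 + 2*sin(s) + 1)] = 2*(-3*sin(s)^2 - 9*sin(s) + 2)*cos(s)/((sin(s) - 1)^2*(3*sin(s) + 1)^2)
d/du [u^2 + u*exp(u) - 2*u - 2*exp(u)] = u*exp(u) + 2*u - exp(u) - 2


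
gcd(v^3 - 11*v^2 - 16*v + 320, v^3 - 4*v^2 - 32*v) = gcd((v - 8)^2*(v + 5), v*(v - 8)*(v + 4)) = v - 8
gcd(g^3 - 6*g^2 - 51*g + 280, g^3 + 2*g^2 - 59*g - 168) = g^2 - g - 56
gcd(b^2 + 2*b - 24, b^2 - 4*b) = b - 4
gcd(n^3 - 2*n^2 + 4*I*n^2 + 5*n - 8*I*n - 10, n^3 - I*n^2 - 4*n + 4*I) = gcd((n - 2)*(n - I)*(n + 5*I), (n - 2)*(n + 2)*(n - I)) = n^2 + n*(-2 - I) + 2*I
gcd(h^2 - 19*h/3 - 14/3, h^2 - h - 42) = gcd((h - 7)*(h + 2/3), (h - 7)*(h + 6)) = h - 7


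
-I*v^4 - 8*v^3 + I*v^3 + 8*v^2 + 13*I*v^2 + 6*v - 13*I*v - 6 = (v - 6*I)*(v - I)^2*(-I*v + I)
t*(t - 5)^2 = t^3 - 10*t^2 + 25*t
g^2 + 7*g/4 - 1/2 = (g - 1/4)*(g + 2)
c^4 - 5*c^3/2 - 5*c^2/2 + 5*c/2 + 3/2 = (c - 3)*(c - 1)*(c + 1/2)*(c + 1)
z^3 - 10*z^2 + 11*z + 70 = (z - 7)*(z - 5)*(z + 2)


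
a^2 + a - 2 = (a - 1)*(a + 2)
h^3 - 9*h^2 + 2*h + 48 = (h - 8)*(h - 3)*(h + 2)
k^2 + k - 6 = (k - 2)*(k + 3)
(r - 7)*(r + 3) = r^2 - 4*r - 21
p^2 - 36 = (p - 6)*(p + 6)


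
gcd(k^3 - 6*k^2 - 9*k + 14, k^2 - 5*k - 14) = k^2 - 5*k - 14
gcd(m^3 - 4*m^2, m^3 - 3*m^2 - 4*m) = m^2 - 4*m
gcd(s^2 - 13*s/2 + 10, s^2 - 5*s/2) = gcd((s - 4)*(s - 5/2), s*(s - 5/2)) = s - 5/2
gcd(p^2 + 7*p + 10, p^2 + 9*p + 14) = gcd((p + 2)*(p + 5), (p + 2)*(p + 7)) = p + 2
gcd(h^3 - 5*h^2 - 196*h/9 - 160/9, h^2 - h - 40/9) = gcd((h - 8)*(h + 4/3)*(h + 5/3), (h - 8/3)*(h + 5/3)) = h + 5/3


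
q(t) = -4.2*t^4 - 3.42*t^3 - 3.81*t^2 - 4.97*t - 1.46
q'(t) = -16.8*t^3 - 10.26*t^2 - 7.62*t - 4.97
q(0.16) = -2.37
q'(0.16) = -6.52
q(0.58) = -6.77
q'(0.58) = -16.12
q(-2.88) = -226.00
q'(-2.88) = 333.19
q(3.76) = -1095.27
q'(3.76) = -1071.72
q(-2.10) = -57.83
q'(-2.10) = 121.37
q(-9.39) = -30111.33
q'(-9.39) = 13071.26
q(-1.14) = -2.77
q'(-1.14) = 15.27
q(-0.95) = -0.67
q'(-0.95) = 7.41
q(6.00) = -6350.36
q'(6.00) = -4048.85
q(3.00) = -483.20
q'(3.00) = -573.77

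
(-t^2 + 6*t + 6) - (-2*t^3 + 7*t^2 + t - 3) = 2*t^3 - 8*t^2 + 5*t + 9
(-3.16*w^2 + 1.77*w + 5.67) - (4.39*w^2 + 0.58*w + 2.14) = -7.55*w^2 + 1.19*w + 3.53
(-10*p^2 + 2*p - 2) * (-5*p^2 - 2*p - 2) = 50*p^4 + 10*p^3 + 26*p^2 + 4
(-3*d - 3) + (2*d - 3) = -d - 6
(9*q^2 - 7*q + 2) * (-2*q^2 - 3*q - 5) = -18*q^4 - 13*q^3 - 28*q^2 + 29*q - 10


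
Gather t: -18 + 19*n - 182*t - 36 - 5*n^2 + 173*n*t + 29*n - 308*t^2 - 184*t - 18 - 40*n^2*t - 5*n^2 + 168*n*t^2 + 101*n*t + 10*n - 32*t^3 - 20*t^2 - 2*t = -10*n^2 + 58*n - 32*t^3 + t^2*(168*n - 328) + t*(-40*n^2 + 274*n - 368) - 72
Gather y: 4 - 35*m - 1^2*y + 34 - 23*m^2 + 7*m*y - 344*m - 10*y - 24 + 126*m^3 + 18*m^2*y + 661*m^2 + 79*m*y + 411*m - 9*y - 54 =126*m^3 + 638*m^2 + 32*m + y*(18*m^2 + 86*m - 20) - 40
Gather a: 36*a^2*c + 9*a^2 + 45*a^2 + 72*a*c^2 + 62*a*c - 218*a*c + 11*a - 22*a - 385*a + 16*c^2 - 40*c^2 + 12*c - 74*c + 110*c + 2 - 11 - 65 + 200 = a^2*(36*c + 54) + a*(72*c^2 - 156*c - 396) - 24*c^2 + 48*c + 126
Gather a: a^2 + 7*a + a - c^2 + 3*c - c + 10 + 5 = a^2 + 8*a - c^2 + 2*c + 15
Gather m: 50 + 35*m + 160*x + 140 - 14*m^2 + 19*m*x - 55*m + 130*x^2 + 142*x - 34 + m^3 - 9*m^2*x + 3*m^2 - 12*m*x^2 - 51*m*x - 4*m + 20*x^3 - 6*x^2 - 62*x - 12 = m^3 + m^2*(-9*x - 11) + m*(-12*x^2 - 32*x - 24) + 20*x^3 + 124*x^2 + 240*x + 144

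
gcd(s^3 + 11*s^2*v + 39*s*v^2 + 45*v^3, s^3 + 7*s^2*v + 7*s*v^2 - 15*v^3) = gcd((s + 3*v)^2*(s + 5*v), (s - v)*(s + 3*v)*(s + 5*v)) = s^2 + 8*s*v + 15*v^2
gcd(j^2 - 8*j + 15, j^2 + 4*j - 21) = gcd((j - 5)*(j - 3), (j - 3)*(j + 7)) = j - 3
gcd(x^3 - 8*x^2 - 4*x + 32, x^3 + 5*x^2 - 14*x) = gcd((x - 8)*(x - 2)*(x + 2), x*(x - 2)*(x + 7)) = x - 2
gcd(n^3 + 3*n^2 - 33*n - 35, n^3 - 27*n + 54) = 1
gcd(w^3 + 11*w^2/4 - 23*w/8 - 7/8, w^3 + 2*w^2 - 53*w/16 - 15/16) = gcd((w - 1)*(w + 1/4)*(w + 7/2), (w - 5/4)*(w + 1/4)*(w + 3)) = w + 1/4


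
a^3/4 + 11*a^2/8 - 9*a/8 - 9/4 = (a/4 + 1/4)*(a - 3/2)*(a + 6)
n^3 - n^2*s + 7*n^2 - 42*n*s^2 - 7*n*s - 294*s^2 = (n + 7)*(n - 7*s)*(n + 6*s)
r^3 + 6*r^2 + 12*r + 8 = (r + 2)^3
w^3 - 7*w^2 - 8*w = w*(w - 8)*(w + 1)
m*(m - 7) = m^2 - 7*m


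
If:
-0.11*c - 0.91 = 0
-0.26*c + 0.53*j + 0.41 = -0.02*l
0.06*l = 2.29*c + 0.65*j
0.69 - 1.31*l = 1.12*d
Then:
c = -8.27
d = 306.22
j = 5.03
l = -261.28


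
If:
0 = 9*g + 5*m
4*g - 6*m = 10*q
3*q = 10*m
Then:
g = 0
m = 0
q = 0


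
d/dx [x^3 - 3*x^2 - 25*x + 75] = 3*x^2 - 6*x - 25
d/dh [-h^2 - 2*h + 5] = -2*h - 2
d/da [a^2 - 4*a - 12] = 2*a - 4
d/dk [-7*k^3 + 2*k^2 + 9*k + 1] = -21*k^2 + 4*k + 9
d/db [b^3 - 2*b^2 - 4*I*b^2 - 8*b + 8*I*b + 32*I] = 3*b^2 - 4*b - 8*I*b - 8 + 8*I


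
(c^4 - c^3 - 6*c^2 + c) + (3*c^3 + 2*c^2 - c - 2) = c^4 + 2*c^3 - 4*c^2 - 2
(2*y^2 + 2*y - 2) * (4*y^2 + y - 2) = 8*y^4 + 10*y^3 - 10*y^2 - 6*y + 4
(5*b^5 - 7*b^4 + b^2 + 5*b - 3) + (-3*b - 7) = 5*b^5 - 7*b^4 + b^2 + 2*b - 10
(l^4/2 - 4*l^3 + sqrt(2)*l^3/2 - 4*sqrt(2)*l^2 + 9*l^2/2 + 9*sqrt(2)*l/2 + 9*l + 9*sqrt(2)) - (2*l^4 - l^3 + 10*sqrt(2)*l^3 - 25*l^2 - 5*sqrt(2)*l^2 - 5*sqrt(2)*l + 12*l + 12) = -3*l^4/2 - 19*sqrt(2)*l^3/2 - 3*l^3 + sqrt(2)*l^2 + 59*l^2/2 - 3*l + 19*sqrt(2)*l/2 - 12 + 9*sqrt(2)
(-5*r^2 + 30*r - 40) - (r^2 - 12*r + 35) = -6*r^2 + 42*r - 75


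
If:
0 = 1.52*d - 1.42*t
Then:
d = 0.934210526315789*t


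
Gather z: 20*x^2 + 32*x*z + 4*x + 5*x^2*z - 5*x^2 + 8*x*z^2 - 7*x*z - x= 15*x^2 + 8*x*z^2 + 3*x + z*(5*x^2 + 25*x)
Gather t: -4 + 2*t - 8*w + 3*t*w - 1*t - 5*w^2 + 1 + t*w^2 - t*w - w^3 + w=t*(w^2 + 2*w + 1) - w^3 - 5*w^2 - 7*w - 3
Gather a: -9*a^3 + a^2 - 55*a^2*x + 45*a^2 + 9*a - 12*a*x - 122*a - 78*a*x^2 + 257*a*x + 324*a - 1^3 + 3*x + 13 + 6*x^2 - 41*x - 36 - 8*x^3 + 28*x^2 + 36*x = -9*a^3 + a^2*(46 - 55*x) + a*(-78*x^2 + 245*x + 211) - 8*x^3 + 34*x^2 - 2*x - 24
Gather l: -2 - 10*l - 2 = -10*l - 4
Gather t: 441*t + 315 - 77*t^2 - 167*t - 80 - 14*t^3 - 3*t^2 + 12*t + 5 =-14*t^3 - 80*t^2 + 286*t + 240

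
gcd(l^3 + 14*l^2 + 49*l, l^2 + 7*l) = l^2 + 7*l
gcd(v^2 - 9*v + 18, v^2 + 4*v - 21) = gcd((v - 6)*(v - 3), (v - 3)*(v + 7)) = v - 3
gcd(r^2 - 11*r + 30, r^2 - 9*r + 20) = r - 5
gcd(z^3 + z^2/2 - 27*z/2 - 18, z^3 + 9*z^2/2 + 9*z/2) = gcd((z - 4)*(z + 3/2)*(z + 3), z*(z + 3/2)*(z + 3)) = z^2 + 9*z/2 + 9/2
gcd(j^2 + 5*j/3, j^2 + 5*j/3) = j^2 + 5*j/3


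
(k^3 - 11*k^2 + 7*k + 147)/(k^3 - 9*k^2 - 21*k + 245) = (k + 3)/(k + 5)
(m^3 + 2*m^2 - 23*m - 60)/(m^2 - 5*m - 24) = (m^2 - m - 20)/(m - 8)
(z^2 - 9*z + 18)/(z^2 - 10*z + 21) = (z - 6)/(z - 7)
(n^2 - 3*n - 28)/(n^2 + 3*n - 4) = (n - 7)/(n - 1)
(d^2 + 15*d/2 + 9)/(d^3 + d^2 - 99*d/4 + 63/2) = 2*(2*d + 3)/(4*d^2 - 20*d + 21)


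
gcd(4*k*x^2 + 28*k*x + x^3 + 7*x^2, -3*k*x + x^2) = x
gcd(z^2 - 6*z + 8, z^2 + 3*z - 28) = z - 4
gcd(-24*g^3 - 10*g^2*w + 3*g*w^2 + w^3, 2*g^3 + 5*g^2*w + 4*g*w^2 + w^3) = 2*g + w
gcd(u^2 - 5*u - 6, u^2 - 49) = 1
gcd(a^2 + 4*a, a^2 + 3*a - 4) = a + 4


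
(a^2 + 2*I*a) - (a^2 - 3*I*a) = 5*I*a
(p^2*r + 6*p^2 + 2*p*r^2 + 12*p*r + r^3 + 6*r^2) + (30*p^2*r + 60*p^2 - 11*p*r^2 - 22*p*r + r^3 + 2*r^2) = 31*p^2*r + 66*p^2 - 9*p*r^2 - 10*p*r + 2*r^3 + 8*r^2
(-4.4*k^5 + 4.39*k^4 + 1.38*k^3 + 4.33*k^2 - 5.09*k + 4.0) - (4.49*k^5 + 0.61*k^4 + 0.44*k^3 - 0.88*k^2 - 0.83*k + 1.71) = -8.89*k^5 + 3.78*k^4 + 0.94*k^3 + 5.21*k^2 - 4.26*k + 2.29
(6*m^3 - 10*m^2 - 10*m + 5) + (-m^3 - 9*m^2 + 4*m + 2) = 5*m^3 - 19*m^2 - 6*m + 7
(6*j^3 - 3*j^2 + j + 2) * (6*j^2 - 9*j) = 36*j^5 - 72*j^4 + 33*j^3 + 3*j^2 - 18*j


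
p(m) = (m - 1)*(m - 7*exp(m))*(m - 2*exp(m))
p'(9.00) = 15620582309.46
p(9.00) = 7348666393.00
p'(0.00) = -5.00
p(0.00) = -14.00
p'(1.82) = 1184.63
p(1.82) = 357.11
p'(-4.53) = 69.15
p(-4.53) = -115.92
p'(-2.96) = 29.71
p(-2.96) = -40.31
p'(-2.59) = 22.71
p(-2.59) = -30.64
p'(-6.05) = 121.28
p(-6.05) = -258.95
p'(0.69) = 18.21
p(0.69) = -13.56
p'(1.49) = 441.20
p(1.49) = 106.99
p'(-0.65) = -0.44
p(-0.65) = -12.03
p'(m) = (1 - 7*exp(m))*(m - 1)*(m - 2*exp(m)) + (1 - 2*exp(m))*(m - 1)*(m - 7*exp(m)) + (m - 7*exp(m))*(m - 2*exp(m))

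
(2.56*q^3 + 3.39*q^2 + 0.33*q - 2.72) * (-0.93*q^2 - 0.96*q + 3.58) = -2.3808*q^5 - 5.6103*q^4 + 5.6035*q^3 + 14.349*q^2 + 3.7926*q - 9.7376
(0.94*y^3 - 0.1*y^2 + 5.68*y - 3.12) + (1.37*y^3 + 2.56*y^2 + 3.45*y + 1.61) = 2.31*y^3 + 2.46*y^2 + 9.13*y - 1.51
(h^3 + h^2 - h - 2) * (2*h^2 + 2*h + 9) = 2*h^5 + 4*h^4 + 9*h^3 + 3*h^2 - 13*h - 18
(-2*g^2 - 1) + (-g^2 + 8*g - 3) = -3*g^2 + 8*g - 4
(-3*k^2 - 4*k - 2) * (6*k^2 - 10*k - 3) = -18*k^4 + 6*k^3 + 37*k^2 + 32*k + 6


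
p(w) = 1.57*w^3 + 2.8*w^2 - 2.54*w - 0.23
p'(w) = 4.71*w^2 + 5.6*w - 2.54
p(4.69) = 211.41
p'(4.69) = 127.33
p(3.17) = 69.87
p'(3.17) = 62.54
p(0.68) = -0.17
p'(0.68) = 3.45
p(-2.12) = 2.78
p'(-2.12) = 6.76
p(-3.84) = -38.09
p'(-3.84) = 45.41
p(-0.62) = 2.05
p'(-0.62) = -4.20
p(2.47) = 34.24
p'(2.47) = 40.03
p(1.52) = 7.89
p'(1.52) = 16.85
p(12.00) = 3085.45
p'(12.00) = 742.90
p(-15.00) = -4630.88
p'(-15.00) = 973.21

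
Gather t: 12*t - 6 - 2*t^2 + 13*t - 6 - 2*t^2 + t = -4*t^2 + 26*t - 12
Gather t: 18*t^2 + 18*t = 18*t^2 + 18*t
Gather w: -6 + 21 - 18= -3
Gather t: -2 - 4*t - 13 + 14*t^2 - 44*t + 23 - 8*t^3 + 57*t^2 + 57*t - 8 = -8*t^3 + 71*t^2 + 9*t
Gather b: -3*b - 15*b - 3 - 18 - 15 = -18*b - 36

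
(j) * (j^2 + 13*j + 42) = j^3 + 13*j^2 + 42*j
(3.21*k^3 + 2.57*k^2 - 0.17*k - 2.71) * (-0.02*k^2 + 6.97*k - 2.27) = -0.0642*k^5 + 22.3223*k^4 + 10.6296*k^3 - 6.9646*k^2 - 18.5028*k + 6.1517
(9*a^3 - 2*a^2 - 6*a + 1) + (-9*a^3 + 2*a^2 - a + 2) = 3 - 7*a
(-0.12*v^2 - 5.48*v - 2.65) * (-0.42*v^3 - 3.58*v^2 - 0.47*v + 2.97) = 0.0504*v^5 + 2.7312*v^4 + 20.7878*v^3 + 11.7062*v^2 - 15.0301*v - 7.8705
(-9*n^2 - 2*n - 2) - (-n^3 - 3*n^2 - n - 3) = n^3 - 6*n^2 - n + 1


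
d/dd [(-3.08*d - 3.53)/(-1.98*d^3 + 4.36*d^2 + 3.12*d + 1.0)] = (-12.1968*d^3 - 7.5394*d^2 + 30.7816*d + 7.9336)/(3.9204*d^6 - 17.2656*d^5 + 6.6544*d^4 + 23.2464*d^3 + 18.4544*d^2 + 6.24*d + 1.0)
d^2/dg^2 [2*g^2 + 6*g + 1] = 4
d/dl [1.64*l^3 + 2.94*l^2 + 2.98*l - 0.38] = 4.92*l^2 + 5.88*l + 2.98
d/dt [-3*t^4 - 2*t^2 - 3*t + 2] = -12*t^3 - 4*t - 3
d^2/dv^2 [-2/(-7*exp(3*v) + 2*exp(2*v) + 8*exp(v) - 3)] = 2*((-63*exp(2*v) + 8*exp(v) + 8)*(7*exp(3*v) - 2*exp(2*v) - 8*exp(v) + 3) + 2*(-21*exp(2*v) + 4*exp(v) + 8)^2*exp(v))*exp(v)/(7*exp(3*v) - 2*exp(2*v) - 8*exp(v) + 3)^3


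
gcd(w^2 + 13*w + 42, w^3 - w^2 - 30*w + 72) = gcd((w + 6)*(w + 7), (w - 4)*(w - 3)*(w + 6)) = w + 6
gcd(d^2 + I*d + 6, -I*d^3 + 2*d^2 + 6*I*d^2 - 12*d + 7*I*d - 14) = 1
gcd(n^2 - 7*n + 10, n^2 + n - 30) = n - 5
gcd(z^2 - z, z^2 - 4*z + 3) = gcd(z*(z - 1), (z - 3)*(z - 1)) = z - 1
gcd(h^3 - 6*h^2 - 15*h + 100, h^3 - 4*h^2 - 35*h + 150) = h^2 - 10*h + 25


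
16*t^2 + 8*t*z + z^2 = (4*t + z)^2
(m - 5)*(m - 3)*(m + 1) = m^3 - 7*m^2 + 7*m + 15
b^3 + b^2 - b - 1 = (b - 1)*(b + 1)^2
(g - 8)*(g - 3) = g^2 - 11*g + 24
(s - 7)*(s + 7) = s^2 - 49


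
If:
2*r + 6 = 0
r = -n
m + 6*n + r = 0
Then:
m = -15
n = 3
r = -3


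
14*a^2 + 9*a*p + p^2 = (2*a + p)*(7*a + p)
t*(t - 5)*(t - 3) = t^3 - 8*t^2 + 15*t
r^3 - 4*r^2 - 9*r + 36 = (r - 4)*(r - 3)*(r + 3)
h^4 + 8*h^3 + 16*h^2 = h^2*(h + 4)^2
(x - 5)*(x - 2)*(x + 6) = x^3 - x^2 - 32*x + 60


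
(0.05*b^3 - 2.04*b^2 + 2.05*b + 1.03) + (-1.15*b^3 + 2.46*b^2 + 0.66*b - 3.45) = -1.1*b^3 + 0.42*b^2 + 2.71*b - 2.42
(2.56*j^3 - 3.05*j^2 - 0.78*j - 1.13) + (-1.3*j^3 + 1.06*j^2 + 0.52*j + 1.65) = 1.26*j^3 - 1.99*j^2 - 0.26*j + 0.52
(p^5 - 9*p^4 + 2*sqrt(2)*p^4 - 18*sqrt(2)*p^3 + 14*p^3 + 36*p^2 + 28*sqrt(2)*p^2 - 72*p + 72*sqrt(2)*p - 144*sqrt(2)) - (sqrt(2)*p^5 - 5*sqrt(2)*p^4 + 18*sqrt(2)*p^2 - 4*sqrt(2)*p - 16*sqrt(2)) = -sqrt(2)*p^5 + p^5 - 9*p^4 + 7*sqrt(2)*p^4 - 18*sqrt(2)*p^3 + 14*p^3 + 10*sqrt(2)*p^2 + 36*p^2 - 72*p + 76*sqrt(2)*p - 128*sqrt(2)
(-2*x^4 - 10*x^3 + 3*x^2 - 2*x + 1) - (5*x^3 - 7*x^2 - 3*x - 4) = -2*x^4 - 15*x^3 + 10*x^2 + x + 5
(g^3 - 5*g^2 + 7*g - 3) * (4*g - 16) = 4*g^4 - 36*g^3 + 108*g^2 - 124*g + 48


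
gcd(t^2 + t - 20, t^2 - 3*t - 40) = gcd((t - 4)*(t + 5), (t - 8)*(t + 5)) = t + 5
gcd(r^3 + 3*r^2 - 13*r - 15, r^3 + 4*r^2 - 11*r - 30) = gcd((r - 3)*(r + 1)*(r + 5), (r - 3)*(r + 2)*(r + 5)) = r^2 + 2*r - 15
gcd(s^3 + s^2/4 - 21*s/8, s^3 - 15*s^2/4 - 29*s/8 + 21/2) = s^2 + s/4 - 21/8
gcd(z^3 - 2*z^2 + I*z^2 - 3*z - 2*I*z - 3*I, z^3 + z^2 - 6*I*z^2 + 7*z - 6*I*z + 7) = z^2 + z*(1 + I) + I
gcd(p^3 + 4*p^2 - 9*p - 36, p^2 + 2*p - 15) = p - 3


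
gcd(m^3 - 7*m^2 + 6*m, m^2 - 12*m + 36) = m - 6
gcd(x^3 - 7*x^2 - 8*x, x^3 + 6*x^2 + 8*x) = x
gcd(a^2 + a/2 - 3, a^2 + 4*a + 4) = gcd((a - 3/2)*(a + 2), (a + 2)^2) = a + 2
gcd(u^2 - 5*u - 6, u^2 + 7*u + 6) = u + 1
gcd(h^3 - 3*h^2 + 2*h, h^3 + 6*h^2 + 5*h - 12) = h - 1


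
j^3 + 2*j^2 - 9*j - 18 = (j - 3)*(j + 2)*(j + 3)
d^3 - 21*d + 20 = (d - 4)*(d - 1)*(d + 5)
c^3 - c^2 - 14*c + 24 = (c - 3)*(c - 2)*(c + 4)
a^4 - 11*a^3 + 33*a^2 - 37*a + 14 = (a - 7)*(a - 2)*(a - 1)^2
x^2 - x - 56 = (x - 8)*(x + 7)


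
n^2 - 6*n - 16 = (n - 8)*(n + 2)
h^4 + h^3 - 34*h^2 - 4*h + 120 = (h - 5)*(h - 2)*(h + 2)*(h + 6)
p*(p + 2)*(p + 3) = p^3 + 5*p^2 + 6*p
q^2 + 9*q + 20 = (q + 4)*(q + 5)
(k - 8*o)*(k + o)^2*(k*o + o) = k^4*o - 6*k^3*o^2 + k^3*o - 15*k^2*o^3 - 6*k^2*o^2 - 8*k*o^4 - 15*k*o^3 - 8*o^4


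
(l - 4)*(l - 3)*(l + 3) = l^3 - 4*l^2 - 9*l + 36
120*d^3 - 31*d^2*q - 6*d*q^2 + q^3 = (-8*d + q)*(-3*d + q)*(5*d + q)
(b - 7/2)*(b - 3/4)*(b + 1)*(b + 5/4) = b^4 - 2*b^3 - 91*b^2/16 + 19*b/32 + 105/32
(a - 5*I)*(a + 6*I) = a^2 + I*a + 30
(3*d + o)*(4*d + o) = 12*d^2 + 7*d*o + o^2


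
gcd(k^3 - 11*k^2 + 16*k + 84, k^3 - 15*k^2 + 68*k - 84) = k^2 - 13*k + 42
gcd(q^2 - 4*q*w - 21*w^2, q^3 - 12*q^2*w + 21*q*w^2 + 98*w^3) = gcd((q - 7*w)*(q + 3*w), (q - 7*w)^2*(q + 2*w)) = q - 7*w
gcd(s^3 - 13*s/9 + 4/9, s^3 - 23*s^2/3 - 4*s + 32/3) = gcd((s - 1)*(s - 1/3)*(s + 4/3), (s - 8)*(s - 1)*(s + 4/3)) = s^2 + s/3 - 4/3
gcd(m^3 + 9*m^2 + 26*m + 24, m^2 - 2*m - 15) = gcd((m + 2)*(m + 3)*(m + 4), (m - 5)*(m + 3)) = m + 3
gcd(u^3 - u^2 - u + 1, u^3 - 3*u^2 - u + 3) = u^2 - 1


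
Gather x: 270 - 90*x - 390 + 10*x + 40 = -80*x - 80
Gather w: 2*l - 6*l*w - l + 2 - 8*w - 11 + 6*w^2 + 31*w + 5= l + 6*w^2 + w*(23 - 6*l) - 4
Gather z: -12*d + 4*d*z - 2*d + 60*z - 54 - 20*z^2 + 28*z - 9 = -14*d - 20*z^2 + z*(4*d + 88) - 63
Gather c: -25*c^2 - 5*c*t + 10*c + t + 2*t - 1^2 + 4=-25*c^2 + c*(10 - 5*t) + 3*t + 3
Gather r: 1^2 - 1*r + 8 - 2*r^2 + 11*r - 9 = -2*r^2 + 10*r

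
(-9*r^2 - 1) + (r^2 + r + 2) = -8*r^2 + r + 1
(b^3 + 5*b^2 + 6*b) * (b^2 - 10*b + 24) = b^5 - 5*b^4 - 20*b^3 + 60*b^2 + 144*b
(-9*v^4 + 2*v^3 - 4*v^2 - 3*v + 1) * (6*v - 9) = -54*v^5 + 93*v^4 - 42*v^3 + 18*v^2 + 33*v - 9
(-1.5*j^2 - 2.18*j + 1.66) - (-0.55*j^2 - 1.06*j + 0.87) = -0.95*j^2 - 1.12*j + 0.79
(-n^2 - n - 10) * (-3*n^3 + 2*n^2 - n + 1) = 3*n^5 + n^4 + 29*n^3 - 20*n^2 + 9*n - 10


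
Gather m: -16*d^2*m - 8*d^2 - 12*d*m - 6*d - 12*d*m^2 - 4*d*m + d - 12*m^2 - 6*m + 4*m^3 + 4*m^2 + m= -8*d^2 - 5*d + 4*m^3 + m^2*(-12*d - 8) + m*(-16*d^2 - 16*d - 5)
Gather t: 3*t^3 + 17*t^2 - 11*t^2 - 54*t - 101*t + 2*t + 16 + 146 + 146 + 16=3*t^3 + 6*t^2 - 153*t + 324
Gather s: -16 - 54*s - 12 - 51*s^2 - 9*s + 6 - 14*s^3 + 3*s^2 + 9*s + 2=-14*s^3 - 48*s^2 - 54*s - 20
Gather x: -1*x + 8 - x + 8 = 16 - 2*x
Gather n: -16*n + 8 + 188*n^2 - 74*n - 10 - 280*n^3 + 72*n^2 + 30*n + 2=-280*n^3 + 260*n^2 - 60*n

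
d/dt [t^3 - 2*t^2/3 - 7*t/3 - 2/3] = 3*t^2 - 4*t/3 - 7/3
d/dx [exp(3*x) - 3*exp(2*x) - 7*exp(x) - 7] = (3*exp(2*x) - 6*exp(x) - 7)*exp(x)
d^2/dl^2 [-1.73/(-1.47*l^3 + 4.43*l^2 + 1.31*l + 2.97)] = ((15.3278 - 15.2586*l)*(-1.47*l^3 + 4.43*l^2 + 1.31*l + 2.97) - 1.73*(-8.82*l^2 + 17.72*l + 2.62)*(-4.41*l^2 + 8.86*l + 1.31))/(-1.47*l^3 + 4.43*l^2 + 1.31*l + 2.97)^3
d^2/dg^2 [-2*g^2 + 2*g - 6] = -4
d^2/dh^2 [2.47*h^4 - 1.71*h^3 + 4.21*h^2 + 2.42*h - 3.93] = 29.64*h^2 - 10.26*h + 8.42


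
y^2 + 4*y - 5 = (y - 1)*(y + 5)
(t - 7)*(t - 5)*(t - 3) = t^3 - 15*t^2 + 71*t - 105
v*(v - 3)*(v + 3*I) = v^3 - 3*v^2 + 3*I*v^2 - 9*I*v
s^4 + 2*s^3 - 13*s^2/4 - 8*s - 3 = (s - 2)*(s + 1/2)*(s + 3/2)*(s + 2)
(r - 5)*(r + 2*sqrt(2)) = r^2 - 5*r + 2*sqrt(2)*r - 10*sqrt(2)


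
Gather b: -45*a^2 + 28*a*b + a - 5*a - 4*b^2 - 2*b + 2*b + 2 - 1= -45*a^2 + 28*a*b - 4*a - 4*b^2 + 1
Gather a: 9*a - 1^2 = 9*a - 1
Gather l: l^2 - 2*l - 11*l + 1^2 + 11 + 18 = l^2 - 13*l + 30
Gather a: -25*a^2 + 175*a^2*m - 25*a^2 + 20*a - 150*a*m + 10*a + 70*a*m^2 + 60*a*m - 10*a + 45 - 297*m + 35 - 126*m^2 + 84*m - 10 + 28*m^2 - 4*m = a^2*(175*m - 50) + a*(70*m^2 - 90*m + 20) - 98*m^2 - 217*m + 70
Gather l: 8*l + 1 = 8*l + 1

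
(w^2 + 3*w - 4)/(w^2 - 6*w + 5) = (w + 4)/(w - 5)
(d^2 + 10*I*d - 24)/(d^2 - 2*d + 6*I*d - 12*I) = (d + 4*I)/(d - 2)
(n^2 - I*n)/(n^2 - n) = (n - I)/(n - 1)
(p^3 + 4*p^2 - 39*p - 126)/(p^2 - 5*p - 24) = (p^2 + p - 42)/(p - 8)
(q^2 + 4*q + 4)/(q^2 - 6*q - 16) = (q + 2)/(q - 8)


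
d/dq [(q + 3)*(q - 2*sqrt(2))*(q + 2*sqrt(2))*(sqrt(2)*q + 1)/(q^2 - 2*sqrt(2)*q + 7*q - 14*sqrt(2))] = (2*sqrt(2)*q^5 - 11*q^4 + 24*sqrt(2)*q^4 - 122*q^3 + 38*sqrt(2)*q^3 - 191*q^2 - 80*sqrt(2)*q^2 - 84*sqrt(2)*q + 496*q + 64*sqrt(2) + 840)/(q^4 - 4*sqrt(2)*q^3 + 14*q^3 - 56*sqrt(2)*q^2 + 57*q^2 - 196*sqrt(2)*q + 112*q + 392)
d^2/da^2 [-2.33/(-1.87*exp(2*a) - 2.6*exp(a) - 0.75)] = (2.33*(3.74*exp(a) + 2.6)*(7.48*exp(a) + 5.2)*exp(a) - (17.4284*exp(a) + 6.058)*(1.87*exp(2*a) + 2.6*exp(a) + 0.75))*exp(a)/(1.87*exp(2*a) + 2.6*exp(a) + 0.75)^3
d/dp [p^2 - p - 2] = 2*p - 1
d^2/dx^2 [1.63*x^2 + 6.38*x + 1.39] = 3.26000000000000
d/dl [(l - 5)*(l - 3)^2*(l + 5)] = 4*l^3 - 18*l^2 - 32*l + 150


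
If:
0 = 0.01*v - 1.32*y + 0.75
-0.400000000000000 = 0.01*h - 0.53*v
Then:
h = 6996.0*y - 4015.0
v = 132.0*y - 75.0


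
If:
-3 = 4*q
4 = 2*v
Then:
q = -3/4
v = 2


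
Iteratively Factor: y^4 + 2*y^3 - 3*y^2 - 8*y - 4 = (y + 1)*(y^3 + y^2 - 4*y - 4) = (y + 1)^2*(y^2 - 4) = (y - 2)*(y + 1)^2*(y + 2)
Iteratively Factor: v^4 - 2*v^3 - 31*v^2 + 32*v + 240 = (v + 4)*(v^3 - 6*v^2 - 7*v + 60) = (v - 5)*(v + 4)*(v^2 - v - 12) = (v - 5)*(v + 3)*(v + 4)*(v - 4)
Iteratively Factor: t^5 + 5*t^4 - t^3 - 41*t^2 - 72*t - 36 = (t - 3)*(t^4 + 8*t^3 + 23*t^2 + 28*t + 12) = (t - 3)*(t + 2)*(t^3 + 6*t^2 + 11*t + 6) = (t - 3)*(t + 1)*(t + 2)*(t^2 + 5*t + 6) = (t - 3)*(t + 1)*(t + 2)^2*(t + 3)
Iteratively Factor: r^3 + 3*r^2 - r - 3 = (r + 3)*(r^2 - 1) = (r - 1)*(r + 3)*(r + 1)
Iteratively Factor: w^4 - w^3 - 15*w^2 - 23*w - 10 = (w + 1)*(w^3 - 2*w^2 - 13*w - 10) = (w + 1)*(w + 2)*(w^2 - 4*w - 5) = (w - 5)*(w + 1)*(w + 2)*(w + 1)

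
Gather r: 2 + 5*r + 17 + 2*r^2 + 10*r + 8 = 2*r^2 + 15*r + 27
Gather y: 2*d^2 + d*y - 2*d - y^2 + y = 2*d^2 - 2*d - y^2 + y*(d + 1)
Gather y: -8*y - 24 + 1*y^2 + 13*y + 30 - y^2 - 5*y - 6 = 0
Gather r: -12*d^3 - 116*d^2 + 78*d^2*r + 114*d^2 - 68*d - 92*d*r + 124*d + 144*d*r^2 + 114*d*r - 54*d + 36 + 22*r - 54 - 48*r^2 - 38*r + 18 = -12*d^3 - 2*d^2 + 2*d + r^2*(144*d - 48) + r*(78*d^2 + 22*d - 16)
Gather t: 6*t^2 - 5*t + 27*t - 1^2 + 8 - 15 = 6*t^2 + 22*t - 8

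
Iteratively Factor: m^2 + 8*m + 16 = (m + 4)*(m + 4)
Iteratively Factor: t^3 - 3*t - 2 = (t - 2)*(t^2 + 2*t + 1) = (t - 2)*(t + 1)*(t + 1)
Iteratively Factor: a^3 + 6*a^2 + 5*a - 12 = (a - 1)*(a^2 + 7*a + 12) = (a - 1)*(a + 3)*(a + 4)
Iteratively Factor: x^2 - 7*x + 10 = (x - 5)*(x - 2)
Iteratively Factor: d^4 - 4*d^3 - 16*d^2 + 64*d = (d - 4)*(d^3 - 16*d) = (d - 4)*(d + 4)*(d^2 - 4*d) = d*(d - 4)*(d + 4)*(d - 4)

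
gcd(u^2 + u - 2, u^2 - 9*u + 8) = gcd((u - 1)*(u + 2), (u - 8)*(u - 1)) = u - 1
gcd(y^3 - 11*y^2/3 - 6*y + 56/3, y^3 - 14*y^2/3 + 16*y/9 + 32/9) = y - 4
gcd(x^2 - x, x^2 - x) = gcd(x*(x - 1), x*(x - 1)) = x^2 - x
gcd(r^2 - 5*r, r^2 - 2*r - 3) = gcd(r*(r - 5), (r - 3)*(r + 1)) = 1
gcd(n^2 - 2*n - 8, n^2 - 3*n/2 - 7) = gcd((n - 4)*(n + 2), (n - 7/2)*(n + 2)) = n + 2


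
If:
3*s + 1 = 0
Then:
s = -1/3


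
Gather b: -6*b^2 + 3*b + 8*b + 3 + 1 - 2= -6*b^2 + 11*b + 2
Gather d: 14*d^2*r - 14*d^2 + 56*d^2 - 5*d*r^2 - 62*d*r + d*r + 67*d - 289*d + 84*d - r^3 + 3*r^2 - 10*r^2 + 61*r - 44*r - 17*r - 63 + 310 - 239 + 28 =d^2*(14*r + 42) + d*(-5*r^2 - 61*r - 138) - r^3 - 7*r^2 + 36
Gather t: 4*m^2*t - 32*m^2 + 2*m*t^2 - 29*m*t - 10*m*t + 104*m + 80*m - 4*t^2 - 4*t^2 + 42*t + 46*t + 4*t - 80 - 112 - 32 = -32*m^2 + 184*m + t^2*(2*m - 8) + t*(4*m^2 - 39*m + 92) - 224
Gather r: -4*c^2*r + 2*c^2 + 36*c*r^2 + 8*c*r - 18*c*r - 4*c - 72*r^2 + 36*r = 2*c^2 - 4*c + r^2*(36*c - 72) + r*(-4*c^2 - 10*c + 36)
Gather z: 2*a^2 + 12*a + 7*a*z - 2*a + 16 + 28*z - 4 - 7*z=2*a^2 + 10*a + z*(7*a + 21) + 12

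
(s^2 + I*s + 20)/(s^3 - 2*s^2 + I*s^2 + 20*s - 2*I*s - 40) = 1/(s - 2)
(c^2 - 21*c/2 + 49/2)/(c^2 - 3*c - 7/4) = 2*(c - 7)/(2*c + 1)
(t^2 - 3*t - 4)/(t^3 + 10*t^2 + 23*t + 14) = (t - 4)/(t^2 + 9*t + 14)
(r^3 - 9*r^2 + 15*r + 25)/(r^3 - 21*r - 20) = (r - 5)/(r + 4)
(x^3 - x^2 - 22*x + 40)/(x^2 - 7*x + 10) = (x^2 + x - 20)/(x - 5)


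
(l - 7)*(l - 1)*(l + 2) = l^3 - 6*l^2 - 9*l + 14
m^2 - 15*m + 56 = (m - 8)*(m - 7)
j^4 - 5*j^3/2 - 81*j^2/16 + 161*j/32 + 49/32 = (j - 7/2)*(j - 1)*(j + 1/4)*(j + 7/4)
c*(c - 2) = c^2 - 2*c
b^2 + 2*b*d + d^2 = (b + d)^2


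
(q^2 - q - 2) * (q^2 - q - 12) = q^4 - 2*q^3 - 13*q^2 + 14*q + 24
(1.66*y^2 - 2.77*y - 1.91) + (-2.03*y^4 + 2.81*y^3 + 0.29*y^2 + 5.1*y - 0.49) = -2.03*y^4 + 2.81*y^3 + 1.95*y^2 + 2.33*y - 2.4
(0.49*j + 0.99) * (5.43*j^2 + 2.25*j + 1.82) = 2.6607*j^3 + 6.4782*j^2 + 3.1193*j + 1.8018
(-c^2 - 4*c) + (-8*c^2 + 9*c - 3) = -9*c^2 + 5*c - 3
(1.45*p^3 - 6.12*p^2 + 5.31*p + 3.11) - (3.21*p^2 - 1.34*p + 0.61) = 1.45*p^3 - 9.33*p^2 + 6.65*p + 2.5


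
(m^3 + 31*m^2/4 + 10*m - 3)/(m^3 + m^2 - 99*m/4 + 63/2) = (4*m^2 + 7*m - 2)/(4*m^2 - 20*m + 21)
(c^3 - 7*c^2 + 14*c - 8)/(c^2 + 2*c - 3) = (c^2 - 6*c + 8)/(c + 3)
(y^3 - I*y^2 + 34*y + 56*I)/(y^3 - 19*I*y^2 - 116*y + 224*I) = (y^2 + 6*I*y - 8)/(y^2 - 12*I*y - 32)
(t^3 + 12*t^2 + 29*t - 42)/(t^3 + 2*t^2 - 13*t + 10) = (t^2 + 13*t + 42)/(t^2 + 3*t - 10)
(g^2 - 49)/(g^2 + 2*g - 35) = (g - 7)/(g - 5)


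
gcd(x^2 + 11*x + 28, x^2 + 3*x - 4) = x + 4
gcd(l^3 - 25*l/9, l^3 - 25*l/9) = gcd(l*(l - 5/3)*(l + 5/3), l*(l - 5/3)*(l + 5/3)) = l^3 - 25*l/9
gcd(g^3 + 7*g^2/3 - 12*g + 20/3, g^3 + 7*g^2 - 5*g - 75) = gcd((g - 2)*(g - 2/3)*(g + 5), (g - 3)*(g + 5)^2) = g + 5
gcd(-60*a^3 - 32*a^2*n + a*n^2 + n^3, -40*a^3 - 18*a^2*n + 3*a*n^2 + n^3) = 10*a^2 + 7*a*n + n^2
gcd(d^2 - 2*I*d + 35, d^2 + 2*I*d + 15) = d + 5*I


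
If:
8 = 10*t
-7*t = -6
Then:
No Solution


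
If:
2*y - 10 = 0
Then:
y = 5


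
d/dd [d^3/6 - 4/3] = d^2/2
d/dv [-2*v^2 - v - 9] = -4*v - 1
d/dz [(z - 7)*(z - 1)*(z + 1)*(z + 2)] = 4*z^3 - 15*z^2 - 30*z + 5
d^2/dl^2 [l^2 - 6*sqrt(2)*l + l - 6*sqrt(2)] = 2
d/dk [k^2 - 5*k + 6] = 2*k - 5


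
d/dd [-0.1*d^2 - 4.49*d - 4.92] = -0.2*d - 4.49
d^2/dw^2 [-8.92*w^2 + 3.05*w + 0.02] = -17.8400000000000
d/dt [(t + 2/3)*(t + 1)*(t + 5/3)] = 3*t^2 + 20*t/3 + 31/9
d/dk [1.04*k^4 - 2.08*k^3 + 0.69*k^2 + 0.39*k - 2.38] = 4.16*k^3 - 6.24*k^2 + 1.38*k + 0.39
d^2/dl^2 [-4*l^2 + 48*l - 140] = -8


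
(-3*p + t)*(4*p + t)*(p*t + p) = -12*p^3*t - 12*p^3 + p^2*t^2 + p^2*t + p*t^3 + p*t^2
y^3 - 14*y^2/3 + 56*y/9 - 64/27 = (y - 8/3)*(y - 4/3)*(y - 2/3)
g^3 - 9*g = g*(g - 3)*(g + 3)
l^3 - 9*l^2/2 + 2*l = l*(l - 4)*(l - 1/2)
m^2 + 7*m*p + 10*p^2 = (m + 2*p)*(m + 5*p)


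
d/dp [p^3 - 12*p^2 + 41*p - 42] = 3*p^2 - 24*p + 41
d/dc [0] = 0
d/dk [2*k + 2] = 2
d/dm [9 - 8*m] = -8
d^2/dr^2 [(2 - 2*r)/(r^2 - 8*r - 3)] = 4*(4*(r - 4)^2*(r - 1) + 3*(r - 3)*(-r^2 + 8*r + 3))/(-r^2 + 8*r + 3)^3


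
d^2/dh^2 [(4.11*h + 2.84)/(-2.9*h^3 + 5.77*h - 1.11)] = (-(4.11*h + 2.84)*(8.7*h^2 - 5.77)*(17.4*h^2 - 11.54) + (71.514*h^2 + 17.4*h*(4.11*h + 2.84) - 47.4294)*(2.9*h^3 - 5.77*h + 1.11))/(2.9*h^3 - 5.77*h + 1.11)^3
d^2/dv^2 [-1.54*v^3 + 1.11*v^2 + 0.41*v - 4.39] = 2.22 - 9.24*v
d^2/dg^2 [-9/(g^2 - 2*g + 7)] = 18*(g^2 - 2*g - 4*(g - 1)^2 + 7)/(g^2 - 2*g + 7)^3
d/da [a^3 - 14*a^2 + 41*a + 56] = 3*a^2 - 28*a + 41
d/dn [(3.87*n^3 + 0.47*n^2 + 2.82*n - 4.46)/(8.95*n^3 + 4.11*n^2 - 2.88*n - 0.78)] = (-1.4210854715202e-14*n^5 + 11.6992*n^4 - 72.7692*n^3 + 97.7514*n^2 + 35.928*n - 15.0444)/(80.1025*n^6 + 73.569*n^5 - 34.6599*n^4 - 37.6356*n^3 + 1.8828*n^2 + 4.4928*n + 0.6084)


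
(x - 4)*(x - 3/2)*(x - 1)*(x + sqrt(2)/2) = x^4 - 13*x^3/2 + sqrt(2)*x^3/2 - 13*sqrt(2)*x^2/4 + 23*x^2/2 - 6*x + 23*sqrt(2)*x/4 - 3*sqrt(2)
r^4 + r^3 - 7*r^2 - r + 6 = (r - 2)*(r - 1)*(r + 1)*(r + 3)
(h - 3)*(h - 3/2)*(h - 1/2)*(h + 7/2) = h^4 - 3*h^3/2 - 43*h^2/4 + 171*h/8 - 63/8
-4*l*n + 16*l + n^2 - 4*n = (-4*l + n)*(n - 4)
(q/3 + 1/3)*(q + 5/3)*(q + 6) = q^3/3 + 26*q^2/9 + 53*q/9 + 10/3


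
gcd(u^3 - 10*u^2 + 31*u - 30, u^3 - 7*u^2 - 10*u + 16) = 1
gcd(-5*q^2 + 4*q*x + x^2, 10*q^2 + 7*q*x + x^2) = 5*q + x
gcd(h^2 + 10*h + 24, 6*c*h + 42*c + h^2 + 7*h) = 1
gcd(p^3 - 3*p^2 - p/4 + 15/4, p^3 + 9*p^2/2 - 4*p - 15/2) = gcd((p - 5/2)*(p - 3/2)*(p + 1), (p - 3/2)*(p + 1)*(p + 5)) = p^2 - p/2 - 3/2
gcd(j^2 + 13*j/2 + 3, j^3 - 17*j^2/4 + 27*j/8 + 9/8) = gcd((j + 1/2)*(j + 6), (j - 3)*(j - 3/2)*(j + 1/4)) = 1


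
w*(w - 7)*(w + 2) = w^3 - 5*w^2 - 14*w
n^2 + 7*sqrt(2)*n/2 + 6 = (n + 3*sqrt(2)/2)*(n + 2*sqrt(2))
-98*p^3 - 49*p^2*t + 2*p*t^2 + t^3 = (-7*p + t)*(2*p + t)*(7*p + t)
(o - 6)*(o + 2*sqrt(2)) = o^2 - 6*o + 2*sqrt(2)*o - 12*sqrt(2)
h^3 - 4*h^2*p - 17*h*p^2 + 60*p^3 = (h - 5*p)*(h - 3*p)*(h + 4*p)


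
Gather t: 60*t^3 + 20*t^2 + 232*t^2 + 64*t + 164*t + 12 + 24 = 60*t^3 + 252*t^2 + 228*t + 36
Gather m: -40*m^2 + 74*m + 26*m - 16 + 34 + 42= -40*m^2 + 100*m + 60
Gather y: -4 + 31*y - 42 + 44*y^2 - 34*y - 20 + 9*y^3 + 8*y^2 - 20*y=9*y^3 + 52*y^2 - 23*y - 66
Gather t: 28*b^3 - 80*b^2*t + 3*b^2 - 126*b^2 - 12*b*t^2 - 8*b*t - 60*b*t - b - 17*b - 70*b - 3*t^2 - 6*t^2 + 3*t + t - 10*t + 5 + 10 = 28*b^3 - 123*b^2 - 88*b + t^2*(-12*b - 9) + t*(-80*b^2 - 68*b - 6) + 15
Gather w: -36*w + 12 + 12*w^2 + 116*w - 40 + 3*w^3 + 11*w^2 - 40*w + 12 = 3*w^3 + 23*w^2 + 40*w - 16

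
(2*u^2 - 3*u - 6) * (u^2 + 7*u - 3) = 2*u^4 + 11*u^3 - 33*u^2 - 33*u + 18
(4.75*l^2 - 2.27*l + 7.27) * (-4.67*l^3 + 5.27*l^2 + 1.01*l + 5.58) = -22.1825*l^5 + 35.6334*l^4 - 41.1163*l^3 + 62.5252*l^2 - 5.3239*l + 40.5666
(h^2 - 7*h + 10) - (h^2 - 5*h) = 10 - 2*h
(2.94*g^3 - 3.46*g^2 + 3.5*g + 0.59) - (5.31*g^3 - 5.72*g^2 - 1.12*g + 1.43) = -2.37*g^3 + 2.26*g^2 + 4.62*g - 0.84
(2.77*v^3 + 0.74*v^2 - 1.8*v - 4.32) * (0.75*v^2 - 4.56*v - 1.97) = 2.0775*v^5 - 12.0762*v^4 - 10.1813*v^3 + 3.5102*v^2 + 23.2452*v + 8.5104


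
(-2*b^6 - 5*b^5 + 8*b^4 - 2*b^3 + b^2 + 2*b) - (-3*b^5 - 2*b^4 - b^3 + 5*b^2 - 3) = -2*b^6 - 2*b^5 + 10*b^4 - b^3 - 4*b^2 + 2*b + 3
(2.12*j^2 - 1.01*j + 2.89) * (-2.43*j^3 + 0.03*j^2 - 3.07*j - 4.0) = -5.1516*j^5 + 2.5179*j^4 - 13.5614*j^3 - 5.2926*j^2 - 4.8323*j - 11.56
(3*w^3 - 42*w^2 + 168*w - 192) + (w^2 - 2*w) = 3*w^3 - 41*w^2 + 166*w - 192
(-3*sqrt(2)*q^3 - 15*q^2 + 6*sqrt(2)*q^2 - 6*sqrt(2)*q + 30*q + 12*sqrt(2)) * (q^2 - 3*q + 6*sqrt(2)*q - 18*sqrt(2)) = -3*sqrt(2)*q^5 - 51*q^4 + 15*sqrt(2)*q^4 - 114*sqrt(2)*q^3 + 255*q^3 - 378*q^2 + 480*sqrt(2)*q^2 - 576*sqrt(2)*q + 360*q - 432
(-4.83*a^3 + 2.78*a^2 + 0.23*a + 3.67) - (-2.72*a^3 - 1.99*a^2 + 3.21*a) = -2.11*a^3 + 4.77*a^2 - 2.98*a + 3.67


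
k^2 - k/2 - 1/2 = (k - 1)*(k + 1/2)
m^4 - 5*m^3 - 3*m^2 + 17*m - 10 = (m - 5)*(m - 1)^2*(m + 2)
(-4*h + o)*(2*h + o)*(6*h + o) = -48*h^3 - 20*h^2*o + 4*h*o^2 + o^3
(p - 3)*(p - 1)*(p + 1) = p^3 - 3*p^2 - p + 3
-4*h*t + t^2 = t*(-4*h + t)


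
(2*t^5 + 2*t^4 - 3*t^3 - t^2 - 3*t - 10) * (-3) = -6*t^5 - 6*t^4 + 9*t^3 + 3*t^2 + 9*t + 30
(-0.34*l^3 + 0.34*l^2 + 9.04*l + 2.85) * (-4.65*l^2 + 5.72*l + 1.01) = 1.581*l^5 - 3.5258*l^4 - 40.4346*l^3 + 38.7997*l^2 + 25.4324*l + 2.8785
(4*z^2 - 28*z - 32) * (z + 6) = 4*z^3 - 4*z^2 - 200*z - 192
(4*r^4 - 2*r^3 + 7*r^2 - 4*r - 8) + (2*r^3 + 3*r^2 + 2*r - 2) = 4*r^4 + 10*r^2 - 2*r - 10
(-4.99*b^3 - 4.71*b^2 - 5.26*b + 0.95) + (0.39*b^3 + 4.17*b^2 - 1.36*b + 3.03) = -4.6*b^3 - 0.54*b^2 - 6.62*b + 3.98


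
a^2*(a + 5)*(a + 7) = a^4 + 12*a^3 + 35*a^2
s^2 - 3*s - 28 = (s - 7)*(s + 4)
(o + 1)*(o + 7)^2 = o^3 + 15*o^2 + 63*o + 49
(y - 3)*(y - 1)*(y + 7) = y^3 + 3*y^2 - 25*y + 21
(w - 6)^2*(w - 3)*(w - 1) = w^4 - 16*w^3 + 87*w^2 - 180*w + 108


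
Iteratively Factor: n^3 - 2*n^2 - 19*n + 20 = (n - 5)*(n^2 + 3*n - 4) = (n - 5)*(n + 4)*(n - 1)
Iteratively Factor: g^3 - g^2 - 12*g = (g)*(g^2 - g - 12) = g*(g - 4)*(g + 3)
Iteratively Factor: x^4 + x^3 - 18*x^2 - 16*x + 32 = (x - 1)*(x^3 + 2*x^2 - 16*x - 32) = (x - 1)*(x + 4)*(x^2 - 2*x - 8) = (x - 4)*(x - 1)*(x + 4)*(x + 2)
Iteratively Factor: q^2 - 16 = (q + 4)*(q - 4)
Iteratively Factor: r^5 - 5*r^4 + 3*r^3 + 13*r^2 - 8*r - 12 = (r - 2)*(r^4 - 3*r^3 - 3*r^2 + 7*r + 6) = (r - 2)^2*(r^3 - r^2 - 5*r - 3) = (r - 2)^2*(r + 1)*(r^2 - 2*r - 3) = (r - 2)^2*(r + 1)^2*(r - 3)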